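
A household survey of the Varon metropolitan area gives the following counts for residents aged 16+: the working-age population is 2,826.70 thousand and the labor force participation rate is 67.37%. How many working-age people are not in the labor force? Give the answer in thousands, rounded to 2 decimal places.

Share not in the labor force = 1 − 0.6737 = 0.3263.
Not in labor force = 0.3263 × 2,826.70 ≈ 922.35 thousand.

About 922.35 thousand are not in the labor force.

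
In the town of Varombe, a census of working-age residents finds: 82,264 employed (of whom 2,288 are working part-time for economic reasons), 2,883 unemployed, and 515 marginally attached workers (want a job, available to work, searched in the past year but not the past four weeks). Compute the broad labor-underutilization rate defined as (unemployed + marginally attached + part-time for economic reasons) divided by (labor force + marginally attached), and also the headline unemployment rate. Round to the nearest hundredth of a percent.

Labor force = 82,264 + 2,883 = 85,147.
Numerator = 2,883 + 515 + 2,288 = 5,686.
Denominator = 85,147 + 515 = 85,662.
Broad rate = 5,686 / 85,662 = 6.64%.
Headline unemployment rate = 2,883 / 85,147 = 3.39%.

Broad underutilization rate ≈ 6.64%; headline unemployment rate ≈ 3.39%.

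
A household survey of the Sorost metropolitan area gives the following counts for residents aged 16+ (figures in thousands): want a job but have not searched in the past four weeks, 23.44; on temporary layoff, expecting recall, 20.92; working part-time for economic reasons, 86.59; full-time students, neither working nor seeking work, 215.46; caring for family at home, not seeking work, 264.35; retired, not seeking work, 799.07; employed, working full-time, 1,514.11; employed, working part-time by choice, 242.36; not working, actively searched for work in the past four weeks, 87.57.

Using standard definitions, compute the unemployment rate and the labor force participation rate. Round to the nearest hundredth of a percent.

Employed = 86.59 + 1,514.11 + 242.36 = 1,843.06 thousand (anyone who worked, including part-time for economic reasons, counts as employed).
Unemployed = 20.92 + 87.57 = 108.49 thousand (jobless and actively searching, or on temporary layoff).
Labor force = 1,843.06 + 108.49 = 1,951.55 thousand.
Not in labor force = 23.44 + 215.46 + 264.35 + 799.07 = 1,302.32 thousand (those not working and not actively searching are outside the labor force — including those who want a job but have given up searching).
Civilian working-age population = 1,951.55 + 1,302.32 = 3,253.87 thousand.
Unemployment rate = 108.49 / 1,951.55 = 5.56%.
Labor force participation rate = 1,951.55 / 3,253.87 = 59.98%.

Unemployment rate ≈ 5.56%; labor force participation rate ≈ 59.98%.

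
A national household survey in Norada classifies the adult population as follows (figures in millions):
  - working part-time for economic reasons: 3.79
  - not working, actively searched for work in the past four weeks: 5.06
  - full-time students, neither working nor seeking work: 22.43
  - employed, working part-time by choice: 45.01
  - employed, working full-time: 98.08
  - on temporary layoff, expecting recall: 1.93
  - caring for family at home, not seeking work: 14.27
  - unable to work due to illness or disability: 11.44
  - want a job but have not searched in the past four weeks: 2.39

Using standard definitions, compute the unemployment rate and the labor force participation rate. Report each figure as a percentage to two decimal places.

Employed = 3.79 + 45.01 + 98.08 = 146.88 million (anyone who worked, including part-time for economic reasons, counts as employed).
Unemployed = 5.06 + 1.93 = 6.99 million (jobless and actively searching, or on temporary layoff).
Labor force = 146.88 + 6.99 = 153.87 million.
Not in labor force = 22.43 + 14.27 + 11.44 + 2.39 = 50.53 million (those not working and not actively searching are outside the labor force — including those who want a job but have given up searching).
Civilian working-age population = 153.87 + 50.53 = 204.40 million.
Unemployment rate = 6.99 / 153.87 = 4.54%.
Labor force participation rate = 153.87 / 204.40 = 75.28%.

Unemployment rate ≈ 4.54%; labor force participation rate ≈ 75.28%.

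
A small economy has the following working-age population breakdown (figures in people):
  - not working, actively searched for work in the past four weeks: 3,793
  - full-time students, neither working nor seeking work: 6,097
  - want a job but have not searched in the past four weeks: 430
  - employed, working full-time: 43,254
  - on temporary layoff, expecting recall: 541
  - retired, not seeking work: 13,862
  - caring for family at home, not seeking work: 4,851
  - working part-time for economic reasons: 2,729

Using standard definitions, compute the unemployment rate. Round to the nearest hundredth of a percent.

Employed = 43,254 + 2,729 = 45,983 (anyone who worked, including part-time for economic reasons, counts as employed).
Unemployed = 3,793 + 541 = 4,334 (jobless and actively searching, or on temporary layoff).
Labor force = 45,983 + 4,334 = 50,317.
Unemployment rate = 4,334 / 50,317 = 8.61%.

Unemployment rate ≈ 8.61%.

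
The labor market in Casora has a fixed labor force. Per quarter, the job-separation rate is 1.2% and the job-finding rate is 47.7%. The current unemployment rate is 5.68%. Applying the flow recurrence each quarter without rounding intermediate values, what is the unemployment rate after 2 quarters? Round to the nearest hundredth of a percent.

With a fixed labor force, u_{t+1} = u_t + s·(1−u_t) − f·u_t = u_t·(1−s−f) + s.
Here 1−s−f = 0.511 and s = 0.012.
u_1 = 0.056800 × 0.511 + 0.012 = 0.041025.
u_2 = 0.041025 × 0.511 + 0.012 = 0.032964.

Unemployment rate after two quarters ≈ 3.30%.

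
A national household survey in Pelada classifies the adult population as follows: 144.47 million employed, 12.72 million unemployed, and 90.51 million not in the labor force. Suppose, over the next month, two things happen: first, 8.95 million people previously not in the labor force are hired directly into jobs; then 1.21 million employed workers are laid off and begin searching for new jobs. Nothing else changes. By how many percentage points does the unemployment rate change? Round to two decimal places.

The unemployment rate changes by +0.29 percentage points.

Initially, labor force = 144.47 + 12.72 = 157.19 million, so u = 12.72/157.19 = 8.09%.
After the first change, employed and labor force both rise by 8.95; unemployed unchanged → E = 153.42, U = 12.72, labor force = 166.14 million.
After the second change, employed falls and unemployed rises by 1.21; labor force unchanged → E = 152.21, U = 13.93, labor force = 166.14 million.
New unemployment rate = 13.93 / 166.14 = 8.38%.
Change = 8.38% − 8.09% = +0.29 percentage points.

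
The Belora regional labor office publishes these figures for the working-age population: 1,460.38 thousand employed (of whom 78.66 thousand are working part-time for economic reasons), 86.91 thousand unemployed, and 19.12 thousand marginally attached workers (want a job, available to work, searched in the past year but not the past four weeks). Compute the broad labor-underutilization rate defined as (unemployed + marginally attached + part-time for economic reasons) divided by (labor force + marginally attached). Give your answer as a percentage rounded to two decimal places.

Labor force = 1,460.38 + 86.91 = 1,547.29 thousand.
Numerator = 86.91 + 19.12 + 78.66 = 184.69 thousand.
Denominator = 1,547.29 + 19.12 = 1,566.41 thousand.
Broad rate = 184.69 / 1,566.41 = 11.79%.

Broad underutilization rate ≈ 11.79%.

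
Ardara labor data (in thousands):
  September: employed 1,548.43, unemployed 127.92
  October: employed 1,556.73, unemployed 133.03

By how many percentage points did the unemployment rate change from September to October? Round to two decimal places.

The unemployment rate changed by +0.24 percentage points.

September: labor force = 1,548.43 + 127.92 = 1,676.35; u = 127.92/1,676.35 = 7.63%.
October: labor force = 1,556.73 + 133.03 = 1,689.76; u = 133.03/1,689.76 = 7.87%.
Change = 7.87% − 7.63% = +0.24 pp.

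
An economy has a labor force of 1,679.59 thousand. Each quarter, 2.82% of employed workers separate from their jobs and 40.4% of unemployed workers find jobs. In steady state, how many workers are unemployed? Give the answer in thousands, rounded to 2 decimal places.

About 109.59 thousand are unemployed in steady state.

Steady-state unemployment rate u* = s/(s+f) = 2.82/(2.82+40.4) = 0.065248.
Unemployed = u* × labor force = 0.065248 × 1,679.59 ≈ 109.59 thousand.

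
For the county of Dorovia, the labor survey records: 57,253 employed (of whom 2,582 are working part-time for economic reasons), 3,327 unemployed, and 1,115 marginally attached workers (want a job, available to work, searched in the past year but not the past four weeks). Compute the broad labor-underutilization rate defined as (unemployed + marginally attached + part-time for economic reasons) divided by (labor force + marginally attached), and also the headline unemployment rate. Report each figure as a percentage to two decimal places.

Labor force = 57,253 + 3,327 = 60,580.
Numerator = 3,327 + 1,115 + 2,582 = 7,024.
Denominator = 60,580 + 1,115 = 61,695.
Broad rate = 7,024 / 61,695 = 11.39%.
Headline unemployment rate = 3,327 / 60,580 = 5.49%.

Broad underutilization rate ≈ 11.39%; headline unemployment rate ≈ 5.49%.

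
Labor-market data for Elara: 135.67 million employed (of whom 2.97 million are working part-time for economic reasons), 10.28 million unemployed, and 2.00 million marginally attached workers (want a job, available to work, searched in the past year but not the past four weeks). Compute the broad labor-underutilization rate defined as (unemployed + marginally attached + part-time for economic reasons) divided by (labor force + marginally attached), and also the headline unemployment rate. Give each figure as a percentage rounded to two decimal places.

Broad underutilization rate ≈ 10.31%; headline unemployment rate ≈ 7.04%.

Labor force = 135.67 + 10.28 = 145.95 million.
Numerator = 10.28 + 2.00 + 2.97 = 15.25 million.
Denominator = 145.95 + 2.00 = 147.95 million.
Broad rate = 15.25 / 147.95 = 10.31%.
Headline unemployment rate = 10.28 / 145.95 = 7.04%.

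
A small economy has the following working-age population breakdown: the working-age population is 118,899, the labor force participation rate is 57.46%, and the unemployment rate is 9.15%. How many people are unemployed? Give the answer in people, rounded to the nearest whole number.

Labor force = 0.5746 × 118,899 = 68,319.
Unemployed = 0.0915 × 68,319 ≈ 6,251.

About 6,251 are unemployed.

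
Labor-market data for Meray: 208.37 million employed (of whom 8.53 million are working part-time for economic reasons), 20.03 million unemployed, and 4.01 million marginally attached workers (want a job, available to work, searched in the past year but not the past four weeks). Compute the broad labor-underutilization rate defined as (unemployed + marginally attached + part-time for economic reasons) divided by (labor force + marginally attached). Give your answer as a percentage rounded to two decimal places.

Labor force = 208.37 + 20.03 = 228.40 million.
Numerator = 20.03 + 4.01 + 8.53 = 32.57 million.
Denominator = 228.40 + 4.01 = 232.41 million.
Broad rate = 32.57 / 232.41 = 14.01%.

Broad underutilization rate ≈ 14.01%.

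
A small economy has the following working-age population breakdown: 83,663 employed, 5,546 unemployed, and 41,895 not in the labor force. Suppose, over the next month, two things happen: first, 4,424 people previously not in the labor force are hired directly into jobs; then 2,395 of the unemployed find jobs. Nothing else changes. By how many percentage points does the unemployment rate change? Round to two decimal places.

The unemployment rate changes by −2.85 percentage points.

Initially, labor force = 83,663 + 5,546 = 89,209, so u = 5,546/89,209 = 6.22%.
After the first change, employed and labor force both rise by 4,424; unemployed unchanged → E = 88,087, U = 5,546, labor force = 93,633.
After the second change, unemployed falls and employed rises by 2,395; labor force unchanged → E = 90,482, U = 3,151, labor force = 93,633.
New unemployment rate = 3,151 / 93,633 = 3.37%.
Change = 3.37% − 6.22% = −2.85 percentage points.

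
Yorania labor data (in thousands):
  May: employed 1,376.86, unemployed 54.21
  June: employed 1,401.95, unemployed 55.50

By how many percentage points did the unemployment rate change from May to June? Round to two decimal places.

The unemployment rate changed by +0.02 percentage points.

May: labor force = 1,376.86 + 54.21 = 1,431.07; u = 54.21/1,431.07 = 3.79%.
June: labor force = 1,401.95 + 55.50 = 1,457.45; u = 55.50/1,457.45 = 3.81%.
Change = 3.81% − 3.79% = +0.02 pp.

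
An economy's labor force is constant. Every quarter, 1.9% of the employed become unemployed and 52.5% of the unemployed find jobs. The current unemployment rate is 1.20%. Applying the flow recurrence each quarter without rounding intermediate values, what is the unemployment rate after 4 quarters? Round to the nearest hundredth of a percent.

With a fixed labor force, u_{t+1} = u_t + s·(1−u_t) − f·u_t = u_t·(1−s−f) + s.
Here 1−s−f = 0.456 and s = 0.019.
u_1 = 0.012000 × 0.456 + 0.019 = 0.024472.
u_2 = 0.024472 × 0.456 + 0.019 = 0.030159.
u_3 = 0.030159 × 0.456 + 0.019 = 0.032753.
u_4 = 0.032753 × 0.456 + 0.019 = 0.033935.

Unemployment rate after four quarters ≈ 3.39%.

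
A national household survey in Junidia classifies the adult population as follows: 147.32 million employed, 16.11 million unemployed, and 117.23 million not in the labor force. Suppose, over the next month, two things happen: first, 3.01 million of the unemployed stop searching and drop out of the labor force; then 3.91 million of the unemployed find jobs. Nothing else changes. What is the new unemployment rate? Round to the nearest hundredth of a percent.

Initially, labor force = 147.32 + 16.11 = 163.43 million, so u = 16.11/163.43 = 9.86%.
After the first change, unemployed and labor force both fall by 3.01 → E = 147.32, U = 13.10, labor force = 160.42 million.
After the second change, unemployed falls and employed rises by 3.91; labor force unchanged → E = 151.23, U = 9.19, labor force = 160.42 million.
New unemployment rate = 9.19 / 160.42 = 5.73%.

New unemployment rate ≈ 5.73%.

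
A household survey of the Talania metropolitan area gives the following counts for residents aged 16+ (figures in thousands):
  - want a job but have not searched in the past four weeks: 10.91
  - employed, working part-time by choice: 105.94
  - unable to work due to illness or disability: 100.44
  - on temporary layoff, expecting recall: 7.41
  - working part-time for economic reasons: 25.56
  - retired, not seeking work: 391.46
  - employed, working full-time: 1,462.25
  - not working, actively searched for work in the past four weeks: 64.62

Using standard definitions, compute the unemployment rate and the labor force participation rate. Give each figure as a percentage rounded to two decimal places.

Employed = 105.94 + 25.56 + 1,462.25 = 1,593.75 thousand (anyone who worked, including part-time for economic reasons, counts as employed).
Unemployed = 7.41 + 64.62 = 72.03 thousand (jobless and actively searching, or on temporary layoff).
Labor force = 1,593.75 + 72.03 = 1,665.78 thousand.
Not in labor force = 10.91 + 100.44 + 391.46 = 502.81 thousand (those not working and not actively searching are outside the labor force — including those who want a job but have given up searching).
Civilian working-age population = 1,665.78 + 502.81 = 2,168.59 thousand.
Unemployment rate = 72.03 / 1,665.78 = 4.32%.
Labor force participation rate = 1,665.78 / 2,168.59 = 76.81%.

Unemployment rate ≈ 4.32%; labor force participation rate ≈ 76.81%.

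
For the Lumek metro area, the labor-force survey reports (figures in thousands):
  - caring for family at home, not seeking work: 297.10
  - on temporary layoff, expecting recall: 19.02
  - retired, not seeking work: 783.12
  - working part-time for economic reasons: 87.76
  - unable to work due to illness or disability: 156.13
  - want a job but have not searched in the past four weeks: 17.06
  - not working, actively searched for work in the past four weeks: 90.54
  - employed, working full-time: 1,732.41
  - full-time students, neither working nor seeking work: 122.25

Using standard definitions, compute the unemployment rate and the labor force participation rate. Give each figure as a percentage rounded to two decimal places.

Unemployment rate ≈ 5.68%; labor force participation rate ≈ 58.38%.

Employed = 87.76 + 1,732.41 = 1,820.17 thousand (anyone who worked, including part-time for economic reasons, counts as employed).
Unemployed = 19.02 + 90.54 = 109.56 thousand (jobless and actively searching, or on temporary layoff).
Labor force = 1,820.17 + 109.56 = 1,929.73 thousand.
Not in labor force = 297.10 + 783.12 + 156.13 + 17.06 + 122.25 = 1,375.66 thousand (those not working and not actively searching are outside the labor force — including those who want a job but have given up searching).
Civilian working-age population = 1,929.73 + 1,375.66 = 3,305.39 thousand.
Unemployment rate = 109.56 / 1,929.73 = 5.68%.
Labor force participation rate = 1,929.73 / 3,305.39 = 58.38%.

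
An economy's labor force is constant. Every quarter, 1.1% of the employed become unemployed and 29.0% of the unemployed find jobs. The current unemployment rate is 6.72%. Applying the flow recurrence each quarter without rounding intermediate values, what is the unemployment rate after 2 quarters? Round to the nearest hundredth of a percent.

Unemployment rate after two quarters ≈ 5.15%.

With a fixed labor force, u_{t+1} = u_t + s·(1−u_t) − f·u_t = u_t·(1−s−f) + s.
Here 1−s−f = 0.699 and s = 0.011.
u_1 = 0.067200 × 0.699 + 0.011 = 0.057973.
u_2 = 0.057973 × 0.699 + 0.011 = 0.051523.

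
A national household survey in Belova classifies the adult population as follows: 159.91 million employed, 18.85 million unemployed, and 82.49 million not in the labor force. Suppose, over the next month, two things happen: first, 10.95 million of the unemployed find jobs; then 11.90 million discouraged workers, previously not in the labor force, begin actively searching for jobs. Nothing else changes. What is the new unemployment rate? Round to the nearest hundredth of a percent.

Initially, labor force = 159.91 + 18.85 = 178.76 million, so u = 18.85/178.76 = 10.54%.
After the first change, unemployed falls and employed rises by 10.95; labor force unchanged → E = 170.86, U = 7.90, labor force = 178.76 million.
After the second change, unemployed and labor force both rise by 11.90 → E = 170.86, U = 19.80, labor force = 190.66 million.
New unemployment rate = 19.80 / 190.66 = 10.38%.

New unemployment rate ≈ 10.38%.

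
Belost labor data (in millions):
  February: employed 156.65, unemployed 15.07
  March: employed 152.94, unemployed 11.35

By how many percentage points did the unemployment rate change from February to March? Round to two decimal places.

February: labor force = 156.65 + 15.07 = 171.72; u = 15.07/171.72 = 8.78%.
March: labor force = 152.94 + 11.35 = 164.29; u = 11.35/164.29 = 6.91%.
Change = 6.91% − 8.78% = −1.87 pp.

The unemployment rate changed by −1.87 percentage points.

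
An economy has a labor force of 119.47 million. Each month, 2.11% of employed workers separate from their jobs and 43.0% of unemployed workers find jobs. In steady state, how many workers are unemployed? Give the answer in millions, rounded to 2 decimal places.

Steady-state unemployment rate u* = s/(s+f) = 2.11/(2.11+43.0) = 0.046775.
Unemployed = u* × labor force = 0.046775 × 119.47 ≈ 5.59 million.

About 5.59 million are unemployed in steady state.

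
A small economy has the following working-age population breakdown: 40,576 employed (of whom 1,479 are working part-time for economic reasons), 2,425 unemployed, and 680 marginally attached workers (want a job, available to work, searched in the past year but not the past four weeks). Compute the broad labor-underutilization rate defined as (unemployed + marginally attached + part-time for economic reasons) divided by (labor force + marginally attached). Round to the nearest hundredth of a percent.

Labor force = 40,576 + 2,425 = 43,001.
Numerator = 2,425 + 680 + 1,479 = 4,584.
Denominator = 43,001 + 680 = 43,681.
Broad rate = 4,584 / 43,681 = 10.49%.

Broad underutilization rate ≈ 10.49%.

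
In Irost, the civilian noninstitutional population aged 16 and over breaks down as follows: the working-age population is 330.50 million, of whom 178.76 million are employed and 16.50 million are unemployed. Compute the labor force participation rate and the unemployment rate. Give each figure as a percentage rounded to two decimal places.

Labor force participation rate ≈ 59.08%; unemployment rate ≈ 8.45%.

Labor force = employed + unemployed = 178.76 + 16.50 = 195.26 million.
Unemployment rate = 16.50 / 195.26 = 8.45%.
Labor force participation rate = 195.26 / 330.50 = 59.08%.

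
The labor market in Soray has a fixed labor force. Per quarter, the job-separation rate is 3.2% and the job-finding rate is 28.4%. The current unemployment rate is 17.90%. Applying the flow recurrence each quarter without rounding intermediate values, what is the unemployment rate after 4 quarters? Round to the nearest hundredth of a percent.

Unemployment rate after four quarters ≈ 11.83%.

With a fixed labor force, u_{t+1} = u_t + s·(1−u_t) − f·u_t = u_t·(1−s−f) + s.
Here 1−s−f = 0.684 and s = 0.032.
u_1 = 0.179000 × 0.684 + 0.032 = 0.154436.
u_2 = 0.154436 × 0.684 + 0.032 = 0.137634.
u_3 = 0.137634 × 0.684 + 0.032 = 0.126142.
u_4 = 0.126142 × 0.684 + 0.032 = 0.118281.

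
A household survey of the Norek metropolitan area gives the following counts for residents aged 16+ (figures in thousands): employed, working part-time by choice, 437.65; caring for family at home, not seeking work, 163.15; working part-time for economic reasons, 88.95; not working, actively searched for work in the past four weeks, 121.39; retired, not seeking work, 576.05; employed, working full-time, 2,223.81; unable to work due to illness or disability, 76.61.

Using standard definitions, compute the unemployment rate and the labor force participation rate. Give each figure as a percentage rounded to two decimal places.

Employed = 437.65 + 88.95 + 2,223.81 = 2,750.41 thousand (anyone who worked, including part-time for economic reasons, counts as employed).
Unemployed = 121.39 thousand.
Labor force = 2,750.41 + 121.39 = 2,871.80 thousand.
Not in labor force = 163.15 + 576.05 + 76.61 = 815.81 thousand (those not working and not actively searching are outside the labor force).
Civilian working-age population = 2,871.80 + 815.81 = 3,687.61 thousand.
Unemployment rate = 121.39 / 2,871.80 = 4.23%.
Labor force participation rate = 2,871.80 / 3,687.61 = 77.88%.

Unemployment rate ≈ 4.23%; labor force participation rate ≈ 77.88%.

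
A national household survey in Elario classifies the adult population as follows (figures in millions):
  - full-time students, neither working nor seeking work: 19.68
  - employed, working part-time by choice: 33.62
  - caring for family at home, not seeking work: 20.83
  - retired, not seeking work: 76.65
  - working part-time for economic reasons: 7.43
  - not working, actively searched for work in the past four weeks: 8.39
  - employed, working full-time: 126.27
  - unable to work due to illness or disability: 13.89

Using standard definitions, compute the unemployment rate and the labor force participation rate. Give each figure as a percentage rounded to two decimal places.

Employed = 33.62 + 7.43 + 126.27 = 167.32 million (anyone who worked, including part-time for economic reasons, counts as employed).
Unemployed = 8.39 million.
Labor force = 167.32 + 8.39 = 175.71 million.
Not in labor force = 19.68 + 20.83 + 76.65 + 13.89 = 131.05 million (those not working and not actively searching are outside the labor force).
Civilian working-age population = 175.71 + 131.05 = 306.76 million.
Unemployment rate = 8.39 / 175.71 = 4.77%.
Labor force participation rate = 175.71 / 306.76 = 57.28%.

Unemployment rate ≈ 4.77%; labor force participation rate ≈ 57.28%.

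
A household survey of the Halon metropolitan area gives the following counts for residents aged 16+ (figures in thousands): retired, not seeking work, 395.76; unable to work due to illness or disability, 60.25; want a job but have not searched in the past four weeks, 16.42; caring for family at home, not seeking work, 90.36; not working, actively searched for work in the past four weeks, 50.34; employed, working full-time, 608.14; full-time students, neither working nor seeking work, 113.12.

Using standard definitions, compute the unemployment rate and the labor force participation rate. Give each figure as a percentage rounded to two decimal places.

Unemployment rate ≈ 7.64%; labor force participation rate ≈ 49.35%.

Employed = 608.14 thousand.
Unemployed = 50.34 thousand.
Labor force = 608.14 + 50.34 = 658.48 thousand.
Not in labor force = 395.76 + 60.25 + 16.42 + 90.36 + 113.12 = 675.91 thousand (those not working and not actively searching are outside the labor force — including those who want a job but have given up searching).
Civilian working-age population = 658.48 + 675.91 = 1,334.39 thousand.
Unemployment rate = 50.34 / 658.48 = 7.64%.
Labor force participation rate = 658.48 / 1,334.39 = 49.35%.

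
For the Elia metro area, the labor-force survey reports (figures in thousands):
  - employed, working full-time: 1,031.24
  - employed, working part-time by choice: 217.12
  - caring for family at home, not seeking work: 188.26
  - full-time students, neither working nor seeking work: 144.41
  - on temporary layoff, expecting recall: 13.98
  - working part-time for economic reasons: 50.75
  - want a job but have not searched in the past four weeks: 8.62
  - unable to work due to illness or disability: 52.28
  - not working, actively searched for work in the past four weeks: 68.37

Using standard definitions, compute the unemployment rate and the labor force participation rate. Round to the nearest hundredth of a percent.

Employed = 1,031.24 + 217.12 + 50.75 = 1,299.11 thousand (anyone who worked, including part-time for economic reasons, counts as employed).
Unemployed = 13.98 + 68.37 = 82.35 thousand (jobless and actively searching, or on temporary layoff).
Labor force = 1,299.11 + 82.35 = 1,381.46 thousand.
Not in labor force = 188.26 + 144.41 + 8.62 + 52.28 = 393.57 thousand (those not working and not actively searching are outside the labor force — including those who want a job but have given up searching).
Civilian working-age population = 1,381.46 + 393.57 = 1,775.03 thousand.
Unemployment rate = 82.35 / 1,381.46 = 5.96%.
Labor force participation rate = 1,381.46 / 1,775.03 = 77.83%.

Unemployment rate ≈ 5.96%; labor force participation rate ≈ 77.83%.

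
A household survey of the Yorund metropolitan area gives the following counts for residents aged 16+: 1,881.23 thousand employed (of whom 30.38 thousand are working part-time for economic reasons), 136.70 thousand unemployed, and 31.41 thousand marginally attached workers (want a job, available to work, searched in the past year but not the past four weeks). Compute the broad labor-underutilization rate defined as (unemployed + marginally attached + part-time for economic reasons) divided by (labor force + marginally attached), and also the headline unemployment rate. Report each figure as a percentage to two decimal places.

Broad underutilization rate ≈ 9.69%; headline unemployment rate ≈ 6.77%.

Labor force = 1,881.23 + 136.70 = 2,017.93 thousand.
Numerator = 136.70 + 31.41 + 30.38 = 198.49 thousand.
Denominator = 2,017.93 + 31.41 = 2,049.34 thousand.
Broad rate = 198.49 / 2,049.34 = 9.69%.
Headline unemployment rate = 136.70 / 2,017.93 = 6.77%.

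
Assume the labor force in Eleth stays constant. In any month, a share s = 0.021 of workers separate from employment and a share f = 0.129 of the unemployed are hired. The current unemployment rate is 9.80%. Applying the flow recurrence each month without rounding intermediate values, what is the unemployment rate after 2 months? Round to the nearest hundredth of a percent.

With a fixed labor force, u_{t+1} = u_t + s·(1−u_t) − f·u_t = u_t·(1−s−f) + s.
Here 1−s−f = 0.850 and s = 0.021.
u_1 = 0.098000 × 0.850 + 0.021 = 0.104300.
u_2 = 0.104300 × 0.850 + 0.021 = 0.109655.

Unemployment rate after two months ≈ 10.97%.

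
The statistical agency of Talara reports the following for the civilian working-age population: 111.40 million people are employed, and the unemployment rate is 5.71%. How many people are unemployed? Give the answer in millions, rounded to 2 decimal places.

About 6.75 million are unemployed.

Let U be the number unemployed. The labor force is E + U, and U/(E+U) = 0.0571.
So U = 0.0571 × 111.40 / (1 − 0.0571) = 6.3609 / 0.9429 ≈ 6.75 million.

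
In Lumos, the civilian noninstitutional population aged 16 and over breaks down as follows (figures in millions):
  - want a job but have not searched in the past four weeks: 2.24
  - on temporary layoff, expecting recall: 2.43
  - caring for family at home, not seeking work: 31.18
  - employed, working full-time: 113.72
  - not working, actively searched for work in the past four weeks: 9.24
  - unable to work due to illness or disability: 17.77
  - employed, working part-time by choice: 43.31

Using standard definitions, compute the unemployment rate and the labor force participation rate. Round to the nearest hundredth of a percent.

Employed = 113.72 + 43.31 = 157.03 million.
Unemployed = 2.43 + 9.24 = 11.67 million (jobless and actively searching, or on temporary layoff).
Labor force = 157.03 + 11.67 = 168.70 million.
Not in labor force = 2.24 + 31.18 + 17.77 = 51.19 million (those not working and not actively searching are outside the labor force — including those who want a job but have given up searching).
Civilian working-age population = 168.70 + 51.19 = 219.89 million.
Unemployment rate = 11.67 / 168.70 = 6.92%.
Labor force participation rate = 168.70 / 219.89 = 76.72%.

Unemployment rate ≈ 6.92%; labor force participation rate ≈ 76.72%.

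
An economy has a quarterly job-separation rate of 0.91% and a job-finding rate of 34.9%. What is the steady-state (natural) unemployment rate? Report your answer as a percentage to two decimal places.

At steady state the flows balance: s·E = f·U, so U/(E+U) = s/(s+f).
u* = 0.91 / (0.91 + 34.9) = 0.91 / 35.81 = 2.54%.

Steady-state unemployment rate ≈ 2.54%.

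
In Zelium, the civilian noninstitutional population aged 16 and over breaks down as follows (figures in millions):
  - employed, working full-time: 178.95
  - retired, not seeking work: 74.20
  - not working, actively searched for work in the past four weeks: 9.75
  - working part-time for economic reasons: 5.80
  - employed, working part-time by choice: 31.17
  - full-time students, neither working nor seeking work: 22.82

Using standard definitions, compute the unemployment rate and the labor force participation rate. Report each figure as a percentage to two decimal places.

Unemployment rate ≈ 4.32%; labor force participation rate ≈ 69.93%.

Employed = 178.95 + 5.80 + 31.17 = 215.92 million (anyone who worked, including part-time for economic reasons, counts as employed).
Unemployed = 9.75 million.
Labor force = 215.92 + 9.75 = 225.67 million.
Not in labor force = 74.20 + 22.82 = 97.02 million (those not working and not actively searching are outside the labor force).
Civilian working-age population = 225.67 + 97.02 = 322.69 million.
Unemployment rate = 9.75 / 225.67 = 4.32%.
Labor force participation rate = 225.67 / 322.69 = 69.93%.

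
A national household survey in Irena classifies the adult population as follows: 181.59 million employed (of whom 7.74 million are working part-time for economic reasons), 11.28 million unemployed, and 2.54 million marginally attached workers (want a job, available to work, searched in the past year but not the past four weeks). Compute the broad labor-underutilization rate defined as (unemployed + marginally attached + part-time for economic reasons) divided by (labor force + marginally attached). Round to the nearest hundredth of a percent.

Broad underutilization rate ≈ 11.03%.

Labor force = 181.59 + 11.28 = 192.87 million.
Numerator = 11.28 + 2.54 + 7.74 = 21.56 million.
Denominator = 192.87 + 2.54 = 195.41 million.
Broad rate = 21.56 / 195.41 = 11.03%.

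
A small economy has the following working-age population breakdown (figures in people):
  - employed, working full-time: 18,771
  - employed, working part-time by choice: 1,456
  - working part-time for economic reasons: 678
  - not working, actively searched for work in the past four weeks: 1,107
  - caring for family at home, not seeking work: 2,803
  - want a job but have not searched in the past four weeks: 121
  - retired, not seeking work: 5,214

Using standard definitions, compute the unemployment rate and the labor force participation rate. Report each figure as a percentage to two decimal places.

Employed = 18,771 + 1,456 + 678 = 20,905 (anyone who worked, including part-time for economic reasons, counts as employed).
Unemployed = 1,107.
Labor force = 20,905 + 1,107 = 22,012.
Not in labor force = 2,803 + 121 + 5,214 = 8,138 (those not working and not actively searching are outside the labor force — including those who want a job but have given up searching).
Civilian working-age population = 22,012 + 8,138 = 30,150.
Unemployment rate = 1,107 / 22,012 = 5.03%.
Labor force participation rate = 22,012 / 30,150 = 73.01%.

Unemployment rate ≈ 5.03%; labor force participation rate ≈ 73.01%.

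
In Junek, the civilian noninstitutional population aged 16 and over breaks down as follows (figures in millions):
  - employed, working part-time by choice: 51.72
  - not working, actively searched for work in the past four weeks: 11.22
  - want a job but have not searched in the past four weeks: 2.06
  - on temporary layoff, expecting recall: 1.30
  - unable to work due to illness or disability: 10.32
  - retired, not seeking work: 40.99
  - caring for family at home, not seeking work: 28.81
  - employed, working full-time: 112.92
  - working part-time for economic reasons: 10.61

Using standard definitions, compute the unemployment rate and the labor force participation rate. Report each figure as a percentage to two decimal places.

Unemployment rate ≈ 6.67%; labor force participation rate ≈ 69.56%.

Employed = 51.72 + 112.92 + 10.61 = 175.25 million (anyone who worked, including part-time for economic reasons, counts as employed).
Unemployed = 11.22 + 1.30 = 12.52 million (jobless and actively searching, or on temporary layoff).
Labor force = 175.25 + 12.52 = 187.77 million.
Not in labor force = 2.06 + 10.32 + 40.99 + 28.81 = 82.18 million (those not working and not actively searching are outside the labor force — including those who want a job but have given up searching).
Civilian working-age population = 187.77 + 82.18 = 269.95 million.
Unemployment rate = 12.52 / 187.77 = 6.67%.
Labor force participation rate = 187.77 / 269.95 = 69.56%.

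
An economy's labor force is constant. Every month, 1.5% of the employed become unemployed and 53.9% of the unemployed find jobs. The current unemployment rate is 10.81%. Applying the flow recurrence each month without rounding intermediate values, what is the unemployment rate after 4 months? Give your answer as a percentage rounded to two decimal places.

With a fixed labor force, u_{t+1} = u_t + s·(1−u_t) − f·u_t = u_t·(1−s−f) + s.
Here 1−s−f = 0.446 and s = 0.015.
u_1 = 0.108100 × 0.446 + 0.015 = 0.063213.
u_2 = 0.063213 × 0.446 + 0.015 = 0.043193.
u_3 = 0.043193 × 0.446 + 0.015 = 0.034264.
u_4 = 0.034264 × 0.446 + 0.015 = 0.030282.

Unemployment rate after four months ≈ 3.03%.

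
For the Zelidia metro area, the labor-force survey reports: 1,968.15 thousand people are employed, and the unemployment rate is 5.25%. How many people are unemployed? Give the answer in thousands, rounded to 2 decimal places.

Let U be the number unemployed. The labor force is E + U, and U/(E+U) = 0.0525.
So U = 0.0525 × 1,968.15 / (1 − 0.0525) = 103.3279 / 0.9475 ≈ 109.05 thousand.

About 109.05 thousand are unemployed.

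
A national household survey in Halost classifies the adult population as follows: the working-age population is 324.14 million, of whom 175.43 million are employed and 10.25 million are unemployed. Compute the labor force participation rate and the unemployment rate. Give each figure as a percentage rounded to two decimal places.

Labor force participation rate ≈ 57.28%; unemployment rate ≈ 5.52%.

Labor force = employed + unemployed = 175.43 + 10.25 = 185.68 million.
Unemployment rate = 10.25 / 185.68 = 5.52%.
Labor force participation rate = 185.68 / 324.14 = 57.28%.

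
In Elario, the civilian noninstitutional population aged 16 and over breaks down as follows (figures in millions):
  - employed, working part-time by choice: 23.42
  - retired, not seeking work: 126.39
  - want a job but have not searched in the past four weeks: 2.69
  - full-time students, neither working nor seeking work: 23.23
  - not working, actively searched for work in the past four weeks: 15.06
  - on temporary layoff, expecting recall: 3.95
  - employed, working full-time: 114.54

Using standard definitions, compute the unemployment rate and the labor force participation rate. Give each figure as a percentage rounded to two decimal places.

Unemployment rate ≈ 12.11%; labor force participation rate ≈ 50.75%.

Employed = 23.42 + 114.54 = 137.96 million.
Unemployed = 15.06 + 3.95 = 19.01 million (jobless and actively searching, or on temporary layoff).
Labor force = 137.96 + 19.01 = 156.97 million.
Not in labor force = 126.39 + 2.69 + 23.23 = 152.31 million (those not working and not actively searching are outside the labor force — including those who want a job but have given up searching).
Civilian working-age population = 156.97 + 152.31 = 309.28 million.
Unemployment rate = 19.01 / 156.97 = 12.11%.
Labor force participation rate = 156.97 / 309.28 = 50.75%.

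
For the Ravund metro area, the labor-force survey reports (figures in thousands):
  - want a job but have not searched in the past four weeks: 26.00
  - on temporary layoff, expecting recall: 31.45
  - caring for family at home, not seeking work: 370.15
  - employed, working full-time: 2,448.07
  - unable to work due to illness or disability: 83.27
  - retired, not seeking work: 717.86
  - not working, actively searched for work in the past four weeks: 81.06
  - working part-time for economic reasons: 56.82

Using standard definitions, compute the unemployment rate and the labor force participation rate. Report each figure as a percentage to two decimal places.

Unemployment rate ≈ 4.30%; labor force participation rate ≈ 68.61%.

Employed = 2,448.07 + 56.82 = 2,504.89 thousand (anyone who worked, including part-time for economic reasons, counts as employed).
Unemployed = 31.45 + 81.06 = 112.51 thousand (jobless and actively searching, or on temporary layoff).
Labor force = 2,504.89 + 112.51 = 2,617.40 thousand.
Not in labor force = 26.00 + 370.15 + 83.27 + 717.86 = 1,197.28 thousand (those not working and not actively searching are outside the labor force — including those who want a job but have given up searching).
Civilian working-age population = 2,617.40 + 1,197.28 = 3,814.68 thousand.
Unemployment rate = 112.51 / 2,617.40 = 4.30%.
Labor force participation rate = 2,617.40 / 3,814.68 = 68.61%.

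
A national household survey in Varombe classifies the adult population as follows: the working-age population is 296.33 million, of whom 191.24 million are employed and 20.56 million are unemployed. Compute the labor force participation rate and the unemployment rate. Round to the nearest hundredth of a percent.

Labor force participation rate ≈ 71.47%; unemployment rate ≈ 9.71%.

Labor force = employed + unemployed = 191.24 + 20.56 = 211.80 million.
Unemployment rate = 20.56 / 211.80 = 9.71%.
Labor force participation rate = 211.80 / 296.33 = 71.47%.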